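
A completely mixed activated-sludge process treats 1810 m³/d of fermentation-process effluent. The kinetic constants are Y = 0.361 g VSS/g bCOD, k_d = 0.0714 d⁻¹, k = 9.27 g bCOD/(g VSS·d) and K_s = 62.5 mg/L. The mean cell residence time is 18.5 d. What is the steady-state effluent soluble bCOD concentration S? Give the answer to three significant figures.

For a completely mixed reactor with recycle the Lawrence–McCarty relation gives S = K_s·(1 + k_d·θ_c) / [θ_c·(Y·k − k_d) − 1] = 62.5 × (1 + 0.0714 × 18.5) / [18.5 × (0.361 × 9.27 − 0.0714) − 1] = 145.1 / 59.59 = 2.434 mg/L.

S ≈ 2.43 mg/L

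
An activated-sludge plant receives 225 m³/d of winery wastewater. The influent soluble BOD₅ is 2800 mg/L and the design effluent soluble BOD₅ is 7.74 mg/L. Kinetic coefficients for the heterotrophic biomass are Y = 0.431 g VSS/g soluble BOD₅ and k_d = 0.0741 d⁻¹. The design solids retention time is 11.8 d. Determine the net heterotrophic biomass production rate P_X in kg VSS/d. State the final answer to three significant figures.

Correct the yield for decay: Y_obs = Y/(1 + k_d θ_c) = 0.431 / (1 + 0.0741 × 11.8) = 0.431 / 1.874 = 0.2299.
ΔS = 2800 − 7.74 = 2792 mg/L, so the substrate removal rate is 225 × 2792/1000 = 628.3 kg soluble BOD₅/d.
Net biomass production P_X = Y_obs × Q·(S₀ − S) = 0.2299 × 628.3 = 144.5 kg VSS/d.

P_X ≈ 144 kg VSS/d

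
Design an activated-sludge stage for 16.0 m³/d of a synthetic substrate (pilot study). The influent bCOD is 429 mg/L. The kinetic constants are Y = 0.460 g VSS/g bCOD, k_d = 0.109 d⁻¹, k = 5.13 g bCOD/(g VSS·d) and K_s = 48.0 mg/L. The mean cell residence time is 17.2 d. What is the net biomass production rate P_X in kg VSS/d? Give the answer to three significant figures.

P_X ≈ 1.09 kg VSS/d

From the Monod/SRT balance for a CMAS, S = K_s·(1+k_d θ_c)/[θ_c·(Y k − k_d) − 1] = 48.0 × (1 + 0.109 × 17.2) / [17.2 × (0.460 × 5.13 − 0.109) − 1] = 138.0 / 37.71 = 3.659 mg/L.
Observed yield with endogenous decay: Y_obs = Y / (1 + k_d·θ_c) = 0.460 / (1 + 0.109 × 17.2) = 0.460 / 2.875 = 0.1600 g VSS/g bCOD.
Mass of bCOD removed per day: Q(S₀ − S) = 16.0 × 425.3 g/m³ = 6.805 kg/d.
So the net sludge growth is P_X = 0.1600 × 6.805 = 1.089 kg VSS/d.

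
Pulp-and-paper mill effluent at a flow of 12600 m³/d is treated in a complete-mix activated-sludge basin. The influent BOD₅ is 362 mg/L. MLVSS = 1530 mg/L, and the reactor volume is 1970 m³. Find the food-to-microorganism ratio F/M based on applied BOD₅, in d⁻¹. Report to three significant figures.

F/M ≈ 1.51 d⁻¹

F/M = Q·S₀ / (V·X) = 12600 × 362 / (1970 × 1530) = 1.513 g BOD₅·(g VSS·d)⁻¹.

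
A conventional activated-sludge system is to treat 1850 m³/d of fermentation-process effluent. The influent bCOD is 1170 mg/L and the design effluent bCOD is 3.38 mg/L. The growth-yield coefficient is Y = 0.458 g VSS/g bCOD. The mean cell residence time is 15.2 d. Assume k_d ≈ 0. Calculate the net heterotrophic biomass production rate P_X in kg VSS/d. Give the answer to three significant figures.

P_X ≈ 988 kg VSS/d

No decay correction is needed, so Y_obs = Y = 0.458.
Q·(S₀ − S) = 1850 × (1170 − 3.38) × 10⁻³ = 2158 kg/d removed.
P_X = Y_obs · Q(S₀ − S) = 0.4580 × 2158 = 988.5 kg VSS/d.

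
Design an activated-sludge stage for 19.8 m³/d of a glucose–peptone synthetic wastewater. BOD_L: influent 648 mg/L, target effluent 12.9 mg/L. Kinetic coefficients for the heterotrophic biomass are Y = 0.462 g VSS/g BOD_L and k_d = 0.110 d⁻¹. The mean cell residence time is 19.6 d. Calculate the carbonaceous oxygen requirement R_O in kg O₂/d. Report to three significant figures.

Observed yield with endogenous decay: Y_obs = Y / (1 + k_d·θ_c) = 0.462 / (1 + 0.110 × 19.6) = 0.462 / 3.156 = 0.1464 g VSS/g BOD_L.
Mass of BOD_L removed per day: Q(S₀ − S) = 19.8 × 635.1 g/m³ = 12.57 kg/d.
Net sludge production P_X = 0.1464 × 12.57 = 1.841 kg VSS/d.
Carbonaceous O₂ demand = substrate oxidised − cell-mass equivalent = 12.57 − 1.42 × 1.841 = 9.961 kg O₂/d.

R_O ≈ 9.96 kg O₂/d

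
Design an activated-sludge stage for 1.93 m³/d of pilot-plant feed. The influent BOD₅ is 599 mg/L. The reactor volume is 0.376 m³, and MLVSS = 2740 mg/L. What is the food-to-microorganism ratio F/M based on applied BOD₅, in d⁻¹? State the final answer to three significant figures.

F/M = Q·S₀ / (V·X) = 1.93 × 599 / (0.3760 × 2740) = 1.122 g BOD₅·(g VSS·d)⁻¹.

F/M ≈ 1.12 d⁻¹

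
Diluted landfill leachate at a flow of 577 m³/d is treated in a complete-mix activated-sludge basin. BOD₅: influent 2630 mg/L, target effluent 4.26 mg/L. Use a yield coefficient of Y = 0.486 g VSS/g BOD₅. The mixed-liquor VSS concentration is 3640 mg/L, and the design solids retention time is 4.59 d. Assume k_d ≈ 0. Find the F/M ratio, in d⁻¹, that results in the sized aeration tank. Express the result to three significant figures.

With k_d = 0 the design equation reduces to V = Y Q (S₀−S) θ_c / X = 0.486 × 577 × (2630 − 4.26) × 4.59 / 3640 = 928.5 m³.
F/M = applied load / biomass = Q·S₀/(V·X) = 577 × 2630 / (928.5 × 3640) = 0.4490 d⁻¹.

F/M ≈ 0.449 d⁻¹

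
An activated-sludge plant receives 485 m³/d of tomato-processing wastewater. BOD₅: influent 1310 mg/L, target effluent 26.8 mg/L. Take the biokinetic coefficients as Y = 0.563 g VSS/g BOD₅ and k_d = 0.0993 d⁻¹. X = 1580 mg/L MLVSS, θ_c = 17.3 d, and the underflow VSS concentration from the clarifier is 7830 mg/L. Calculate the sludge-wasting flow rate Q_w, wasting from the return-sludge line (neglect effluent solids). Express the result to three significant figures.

Q_w ≈ 16.5 m³/d

Steady-state biomass mass balance: V·X·(1 + k_d·θ_c) = Y·Q·(S₀ − S)·θ_c, so V = 0.563 × 485 × (1310 − 26.8) × 17.3 / [1580 × (1 + 0.0993 × 17.3)] = 6.06×10^6 / 4294 = 1412 m³.
Q_w = (V·X)/(θ_c X_r) = 1412 × 1580 / (17.3 × 7830) = 16.46 m³/d.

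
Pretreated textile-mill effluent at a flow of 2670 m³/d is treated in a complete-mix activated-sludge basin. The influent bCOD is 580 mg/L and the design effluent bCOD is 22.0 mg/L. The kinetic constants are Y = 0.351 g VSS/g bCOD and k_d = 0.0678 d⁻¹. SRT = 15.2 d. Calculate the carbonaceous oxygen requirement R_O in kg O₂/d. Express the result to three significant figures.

R_O ≈ 1120 kg O₂/d

The observed yield is Y_obs = Y/(1 + k_d·θ_c) = 0.351 / (1 + 0.0678 × 15.2) = 0.351 / 2.031 = 0.1729 g VSS per g bCOD removed.
Mass of bCOD removed per day: Q(S₀ − S) = 2670 × 558.0 g/m³ = 1490 kg/d.
Net sludge production P_X = 0.1729 × 1490 = 257.5 kg VSS/d.
R_O = Q·(S₀ − S) − 1.42·P_X = 1490 − 1.42 × 257.5 = 1124 kg O₂/d.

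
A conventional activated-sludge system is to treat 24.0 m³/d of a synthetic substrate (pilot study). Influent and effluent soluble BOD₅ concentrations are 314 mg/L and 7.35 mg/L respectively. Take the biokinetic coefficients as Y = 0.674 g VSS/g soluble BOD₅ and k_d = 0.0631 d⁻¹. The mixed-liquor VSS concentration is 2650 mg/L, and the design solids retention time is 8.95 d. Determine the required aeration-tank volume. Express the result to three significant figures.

V ≈ 10.7 m³

Rearranging the biomass balance for a CMAS with decay, V = Y·Q·ΔS·θ_c / [X·(1+k_d θ_c)] = 0.674 × 24.0 × (314 − 7.35) × 8.95 / [2650 × (1 + 0.0631 × 8.95)] = 4.44×10^4 / 4147 = 10.71 m³.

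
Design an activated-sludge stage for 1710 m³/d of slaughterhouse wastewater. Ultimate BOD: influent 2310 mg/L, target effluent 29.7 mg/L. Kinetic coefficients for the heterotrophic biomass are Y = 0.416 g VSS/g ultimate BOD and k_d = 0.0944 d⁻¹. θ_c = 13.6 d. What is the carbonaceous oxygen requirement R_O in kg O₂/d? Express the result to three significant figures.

Observed yield with endogenous decay: Y_obs = Y / (1 + k_d·θ_c) = 0.416 / (1 + 0.0944 × 13.6) = 0.416 / 2.284 = 0.1821 g VSS/g ultimate BOD.
Mass of ultimate BOD removed per day: Q(S₀ − S) = 1710 × 2280 g/m³ = 3899 kg/d.
Biomass synthesised: P_X = Y_obs × 3899 = 710.3 kg VSS/d.
R_O = Q·ΔS − 1.42 P_X = 3899 − 1009 = 2891 kg O₂/d.

R_O ≈ 2890 kg O₂/d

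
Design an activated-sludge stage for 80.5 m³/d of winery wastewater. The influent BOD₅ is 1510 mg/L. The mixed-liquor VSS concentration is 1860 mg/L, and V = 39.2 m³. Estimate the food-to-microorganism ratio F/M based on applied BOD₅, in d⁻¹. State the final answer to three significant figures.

Food-to-microorganism ratio F/M = Q S₀ / (V X) = 80.5 × 1510 / (39.20 × 1860) = 1.667 d⁻¹.

F/M ≈ 1.67 d⁻¹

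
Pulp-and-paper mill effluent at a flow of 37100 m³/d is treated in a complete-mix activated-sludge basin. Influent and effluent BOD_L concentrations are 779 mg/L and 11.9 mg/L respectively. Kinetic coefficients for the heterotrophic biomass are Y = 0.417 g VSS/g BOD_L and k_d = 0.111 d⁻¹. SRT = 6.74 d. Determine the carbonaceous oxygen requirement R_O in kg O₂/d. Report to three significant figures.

R_O ≈ 18800 kg O₂/d

Observed yield with endogenous decay: Y_obs = Y / (1 + k_d·θ_c) = 0.417 / (1 + 0.111 × 6.74) = 0.417 / 1.748 = 0.2385 g VSS/g BOD_L.
Substrate removed = Q·(S₀ − S) = 37100 m³/d × (779 − 11.9) g/m³ = 2.85×10^7 g/d = 28459 kg/d.
Net sludge production P_X = 0.2385 × 28459 = 6789 kg VSS/d.
R_O = Q·(S₀ − S) − 1.42·P_X = 28459 − 1.42 × 6789 = 18819 kg O₂/d.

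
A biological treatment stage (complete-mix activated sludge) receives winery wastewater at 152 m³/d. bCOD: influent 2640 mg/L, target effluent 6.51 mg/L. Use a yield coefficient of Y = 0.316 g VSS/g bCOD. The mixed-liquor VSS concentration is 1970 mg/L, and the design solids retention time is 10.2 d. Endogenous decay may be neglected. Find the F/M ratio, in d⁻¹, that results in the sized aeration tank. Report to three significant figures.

With k_d = 0 the design equation reduces to V = Y Q (S₀−S) θ_c / X = 0.316 × 152 × (2640 − 6.51) × 10.2 / 1970 = 654.9 m³.
F/M = applied load / biomass = Q·S₀/(V·X) = 152 × 2640 / (654.9 × 1970) = 0.3110 d⁻¹.

F/M ≈ 0.311 d⁻¹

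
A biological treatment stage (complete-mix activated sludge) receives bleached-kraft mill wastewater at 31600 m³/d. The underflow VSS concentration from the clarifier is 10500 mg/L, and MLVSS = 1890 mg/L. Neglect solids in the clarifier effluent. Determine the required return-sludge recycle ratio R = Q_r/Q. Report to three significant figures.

R ≈ 0.220

Solids balance on the clarifier gives (1+R)X = R·X_r, so R = X/(X_r − X) = 1890 / (10500 − 1890) = 0.2195.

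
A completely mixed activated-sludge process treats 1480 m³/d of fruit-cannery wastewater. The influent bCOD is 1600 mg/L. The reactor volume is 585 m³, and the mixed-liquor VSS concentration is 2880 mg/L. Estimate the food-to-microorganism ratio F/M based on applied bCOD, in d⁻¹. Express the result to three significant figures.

F/M = applied load / biomass = Q·S₀/(V·X) = 1480 × 1600 / (585.0 × 2880) = 1.406 d⁻¹.

F/M ≈ 1.41 d⁻¹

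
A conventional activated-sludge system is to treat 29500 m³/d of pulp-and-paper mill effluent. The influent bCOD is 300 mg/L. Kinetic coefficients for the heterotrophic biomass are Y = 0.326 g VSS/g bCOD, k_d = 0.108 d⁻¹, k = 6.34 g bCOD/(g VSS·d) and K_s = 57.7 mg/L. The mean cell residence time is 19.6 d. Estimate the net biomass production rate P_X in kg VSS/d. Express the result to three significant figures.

P_X ≈ 911 kg VSS/d

For a completely mixed reactor with recycle the Lawrence–McCarty relation gives S = K_s·(1 + k_d·θ_c) / [θ_c·(Y·k − k_d) − 1] = 57.7 × (1 + 0.108 × 19.6) / [19.6 × (0.326 × 6.34 − 0.108) − 1] = 179.8 / 37.39 = 4.809 mg/L.
Observed yield with endogenous decay: Y_obs = Y / (1 + k_d·θ_c) = 0.326 / (1 + 0.108 × 19.6) = 0.326 / 3.117 = 0.1046 g VSS/g bCOD.
Mass of bCOD removed per day: Q(S₀ − S) = 29500 × 295.2 g/m³ = 8708 kg/d.
Net biomass production P_X = Y_obs × Q·(S₀ − S) = 0.1046 × 8708 = 910.8 kg VSS/d.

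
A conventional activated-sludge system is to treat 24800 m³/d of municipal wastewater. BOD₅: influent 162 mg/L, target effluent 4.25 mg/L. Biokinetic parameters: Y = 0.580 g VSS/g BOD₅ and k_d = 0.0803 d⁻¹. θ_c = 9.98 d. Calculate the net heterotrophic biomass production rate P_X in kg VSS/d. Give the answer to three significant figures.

The observed yield is Y_obs = Y/(1 + k_d·θ_c) = 0.580 / (1 + 0.0803 × 9.98) = 0.580 / 1.801 = 0.3220 g VSS per g BOD₅ removed.
Mass of BOD₅ removed per day: Q(S₀ − S) = 24800 × 157.8 g/m³ = 3912 kg/d.
Net biomass production P_X = Y_obs × Q·(S₀ − S) = 0.3220 × 3912 = 1260 kg VSS/d.

P_X ≈ 1260 kg VSS/d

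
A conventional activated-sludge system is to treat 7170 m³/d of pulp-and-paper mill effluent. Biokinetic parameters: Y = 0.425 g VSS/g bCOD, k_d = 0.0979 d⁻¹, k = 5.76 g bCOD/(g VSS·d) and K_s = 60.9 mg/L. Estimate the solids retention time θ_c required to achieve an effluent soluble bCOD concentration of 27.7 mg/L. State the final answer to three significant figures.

Specific growth rate at S = 27.7 mg/L: μ = YkS/(K_s+S) = 0.425·5.76·27.7/(60.9+27.7) = 0.7653 d⁻¹.
1/θ_c = 0.7653 − 0.0979 = 0.6674 d⁻¹, so θ_c = 1.498 d.

θ_c ≈ 1.50 d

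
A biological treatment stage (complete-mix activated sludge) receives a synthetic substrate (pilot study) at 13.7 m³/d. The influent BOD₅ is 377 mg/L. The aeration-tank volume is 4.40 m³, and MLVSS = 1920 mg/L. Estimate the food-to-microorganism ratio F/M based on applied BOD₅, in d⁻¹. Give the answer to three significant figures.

F/M ≈ 0.611 d⁻¹

F/M = Q·S₀ / (V·X) = 13.7 × 377 / (4.400 × 1920) = 0.6114 g BOD₅·(g VSS·d)⁻¹.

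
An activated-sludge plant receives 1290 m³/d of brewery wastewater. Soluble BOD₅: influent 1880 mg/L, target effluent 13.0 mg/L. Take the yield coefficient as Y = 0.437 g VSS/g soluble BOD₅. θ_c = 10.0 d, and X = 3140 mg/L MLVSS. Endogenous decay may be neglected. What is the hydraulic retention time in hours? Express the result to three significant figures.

τ ≈ 62.4 h

With k_d = 0 the design equation reduces to V = Y Q (S₀−S) θ_c / X = 0.437 × 1290 × (1880 − 13.0) × 10.0 / 3140 = 3352 m³.
HRT = V/Q = 3352 m³ / 1290 m³·d⁻¹ = 2.598 d × 24 = 62.36 h.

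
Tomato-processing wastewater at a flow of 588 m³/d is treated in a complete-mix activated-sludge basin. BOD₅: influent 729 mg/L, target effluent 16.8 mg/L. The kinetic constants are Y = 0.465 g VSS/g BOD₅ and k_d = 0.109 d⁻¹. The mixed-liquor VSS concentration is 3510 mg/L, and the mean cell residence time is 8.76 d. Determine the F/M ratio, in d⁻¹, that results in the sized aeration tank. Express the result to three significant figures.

F/M ≈ 0.491 d⁻¹

Steady-state biomass mass balance: V·X·(1 + k_d·θ_c) = Y·Q·(S₀ − S)·θ_c, so V = 0.465 × 588 × (729 − 16.8) × 8.76 / [3510 × (1 + 0.109 × 8.76)] = 1.71×10^6 / 6861 = 248.6 m³.
Food-to-microorganism ratio F/M = Q S₀ / (V X) = 588 × 729 / (248.6 × 3510) = 0.4912 d⁻¹.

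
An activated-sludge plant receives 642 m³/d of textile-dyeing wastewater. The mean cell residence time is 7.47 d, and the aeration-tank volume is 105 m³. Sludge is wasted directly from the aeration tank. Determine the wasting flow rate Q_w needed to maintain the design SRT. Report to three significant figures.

With mixed-liquor wasting, θ_c = V/Q_w, so Q_w = V/θ_c = 105.0/7.47 = 14.06 m³/d.

Q_w ≈ 14.1 m³/d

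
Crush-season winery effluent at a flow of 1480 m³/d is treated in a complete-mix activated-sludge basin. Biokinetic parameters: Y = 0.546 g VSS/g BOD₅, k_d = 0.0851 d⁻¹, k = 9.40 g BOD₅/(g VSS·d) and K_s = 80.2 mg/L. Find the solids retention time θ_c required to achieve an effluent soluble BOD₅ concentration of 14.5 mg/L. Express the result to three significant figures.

From 1/θ_c = Y·k·S/(K_s + S) − k_d: Y·k·S/(K_s+S) = 0.546 × 9.40 × 14.5 / (80.2 + 14.5) = 0.7858 d⁻¹.
θ_c = 1/(μ − k_d) = 1/(0.7858 − 0.0851) = 1/0.7007 = 1.427 d.

θ_c ≈ 1.43 d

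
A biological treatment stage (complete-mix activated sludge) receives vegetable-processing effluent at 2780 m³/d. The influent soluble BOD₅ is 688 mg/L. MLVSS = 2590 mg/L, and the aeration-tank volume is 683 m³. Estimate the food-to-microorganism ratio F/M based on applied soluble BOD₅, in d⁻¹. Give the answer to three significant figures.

Food-to-microorganism ratio F/M = Q S₀ / (V X) = 2780 × 688 / (683.0 × 2590) = 1.081 d⁻¹.

F/M ≈ 1.08 d⁻¹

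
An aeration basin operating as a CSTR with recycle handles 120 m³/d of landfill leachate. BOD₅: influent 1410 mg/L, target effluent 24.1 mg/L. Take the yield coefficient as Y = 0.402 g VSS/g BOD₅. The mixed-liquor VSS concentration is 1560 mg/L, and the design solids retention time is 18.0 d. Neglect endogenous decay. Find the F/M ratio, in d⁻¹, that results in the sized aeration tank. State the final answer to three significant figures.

F/M ≈ 0.141 d⁻¹

Biomass mass balance (decay neglected): V·X = Y·Q·(S₀ − S)·θ_c, so V = 0.402 × 120 × (1410 − 24.1) × 18.0 / 1560 = 771.4 m³.
Food-to-microorganism ratio F/M = Q S₀ / (V X) = 120 × 1410 / (771.4 × 1560) = 0.1406 d⁻¹.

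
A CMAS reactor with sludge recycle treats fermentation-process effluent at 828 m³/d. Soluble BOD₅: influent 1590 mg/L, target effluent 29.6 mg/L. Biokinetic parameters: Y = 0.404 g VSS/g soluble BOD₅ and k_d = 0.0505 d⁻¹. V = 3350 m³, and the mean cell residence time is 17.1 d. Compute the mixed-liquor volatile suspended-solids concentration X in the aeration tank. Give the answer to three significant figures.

Solving the biomass balance for X: X = Y Q (S₀−S) θ_c / [V (1+k_d θ_c)] = 0.404 × 828 × (1590 − 29.6) × 17.1 / [3350 × (1 + 0.0505 × 17.1)] = 1430 mg/L.

X ≈ 1430 mg/L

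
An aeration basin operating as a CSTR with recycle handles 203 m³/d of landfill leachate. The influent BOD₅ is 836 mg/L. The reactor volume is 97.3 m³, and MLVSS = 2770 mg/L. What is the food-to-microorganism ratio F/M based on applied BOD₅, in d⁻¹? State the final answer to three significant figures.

F/M = applied load / biomass = Q·S₀/(V·X) = 203 × 836 / (97.30 × 2770) = 0.6297 d⁻¹.

F/M ≈ 0.630 d⁻¹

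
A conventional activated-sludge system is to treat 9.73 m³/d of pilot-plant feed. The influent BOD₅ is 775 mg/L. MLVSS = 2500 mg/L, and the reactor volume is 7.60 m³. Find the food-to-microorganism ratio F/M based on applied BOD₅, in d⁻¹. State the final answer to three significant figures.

F/M = Q·S₀ / (V·X) = 9.73 × 775 / (7.600 × 2500) = 0.3969 g BOD₅·(g VSS·d)⁻¹.

F/M ≈ 0.397 d⁻¹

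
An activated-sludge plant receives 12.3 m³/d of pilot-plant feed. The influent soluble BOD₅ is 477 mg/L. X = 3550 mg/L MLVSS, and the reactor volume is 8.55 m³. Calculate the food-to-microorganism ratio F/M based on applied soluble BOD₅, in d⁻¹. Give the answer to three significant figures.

F/M ≈ 0.193 d⁻¹

F/M = Q·S₀ / (V·X) = 12.3 × 477 / (8.550 × 3550) = 0.1933 g soluble BOD₅·(g VSS·d)⁻¹.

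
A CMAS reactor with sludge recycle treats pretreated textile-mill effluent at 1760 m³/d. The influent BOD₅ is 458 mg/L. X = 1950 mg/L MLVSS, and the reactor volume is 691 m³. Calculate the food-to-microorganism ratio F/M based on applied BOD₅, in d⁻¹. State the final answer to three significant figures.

F/M ≈ 0.598 d⁻¹

F/M = Q·S₀ / (V·X) = 1760 × 458 / (691.0 × 1950) = 0.5982 g BOD₅·(g VSS·d)⁻¹.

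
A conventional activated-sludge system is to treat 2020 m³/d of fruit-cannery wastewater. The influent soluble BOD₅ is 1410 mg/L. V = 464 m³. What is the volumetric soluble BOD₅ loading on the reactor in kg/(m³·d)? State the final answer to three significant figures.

L_v ≈ 6.14 kg soluble BOD₅/(m³·d)

L_v = Q S₀ / V = 2020 × 1410 × 10⁻³ / 464.0 = 6.138 kg/(m³·d).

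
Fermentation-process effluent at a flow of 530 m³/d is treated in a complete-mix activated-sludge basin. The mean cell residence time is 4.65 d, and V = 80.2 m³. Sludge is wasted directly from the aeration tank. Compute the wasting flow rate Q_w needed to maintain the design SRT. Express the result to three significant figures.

Wasting from the aeration tank: Q_w = V / θ_c = 80.20 / 4.65 = 17.25 m³/d.

Q_w ≈ 17.2 m³/d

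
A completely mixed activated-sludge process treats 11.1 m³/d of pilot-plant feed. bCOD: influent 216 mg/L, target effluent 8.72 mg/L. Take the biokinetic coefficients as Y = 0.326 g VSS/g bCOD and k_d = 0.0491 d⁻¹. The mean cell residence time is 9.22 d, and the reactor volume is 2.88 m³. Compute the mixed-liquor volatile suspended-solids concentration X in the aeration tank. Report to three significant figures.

X ≈ 1650 mg/L

From V·X·(1 + k_d·θ_c) = Y·Q·(S₀ − S)·θ_c: X = 0.326 × 11.1 × (216 − 8.72) × 9.22 / [2.88 × (1 + 0.0491 × 9.22)] = 1653 mg/L.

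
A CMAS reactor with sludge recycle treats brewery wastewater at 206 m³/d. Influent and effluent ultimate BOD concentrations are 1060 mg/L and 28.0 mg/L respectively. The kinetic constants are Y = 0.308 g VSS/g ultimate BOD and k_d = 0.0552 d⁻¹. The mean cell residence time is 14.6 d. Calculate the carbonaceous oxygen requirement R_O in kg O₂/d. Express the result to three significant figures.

R_O ≈ 161 kg O₂/d

The observed yield is Y_obs = Y/(1 + k_d·θ_c) = 0.308 / (1 + 0.0552 × 14.6) = 0.308 / 1.806 = 0.1706 g VSS per g ultimate BOD removed.
Q·(S₀ − S) = 206 × (1060 − 28.0) × 10⁻³ = 212.6 kg/d removed.
Net sludge production P_X = 0.1706 × 212.6 = 36.26 kg VSS/d.
Carbonaceous O₂ demand = substrate oxidised − cell-mass equivalent = 212.6 − 1.42 × 36.26 = 161.1 kg O₂/d.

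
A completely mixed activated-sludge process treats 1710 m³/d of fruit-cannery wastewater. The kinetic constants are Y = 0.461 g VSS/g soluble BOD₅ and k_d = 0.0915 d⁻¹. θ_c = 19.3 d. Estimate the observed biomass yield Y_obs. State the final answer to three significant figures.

Y_obs ≈ 0.167 g VSS/g soluble BOD₅

Y_obs = Y / (1 + k_d θ_c) = 0.461 / (1 + 0.0915 × 19.3) = 0.461 / 2.766 = 0.1667.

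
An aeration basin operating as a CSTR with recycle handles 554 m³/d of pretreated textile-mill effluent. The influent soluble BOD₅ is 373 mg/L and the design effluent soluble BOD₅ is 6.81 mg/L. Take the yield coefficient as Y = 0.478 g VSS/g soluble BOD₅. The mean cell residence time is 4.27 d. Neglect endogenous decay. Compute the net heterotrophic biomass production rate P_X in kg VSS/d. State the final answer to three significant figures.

P_X ≈ 97.0 kg VSS/d

Since k_d ≈ 0, Y_obs = Y = 0.478 g VSS/g soluble BOD₅.
ΔS = 373 − 6.81 = 366.2 mg/L, so the substrate removal rate is 554 × 366.2/1000 = 202.9 kg soluble BOD₅/d.
Net biomass production P_X = Y_obs × Q·(S₀ − S) = 0.4780 × 202.9 = 96.97 kg VSS/d.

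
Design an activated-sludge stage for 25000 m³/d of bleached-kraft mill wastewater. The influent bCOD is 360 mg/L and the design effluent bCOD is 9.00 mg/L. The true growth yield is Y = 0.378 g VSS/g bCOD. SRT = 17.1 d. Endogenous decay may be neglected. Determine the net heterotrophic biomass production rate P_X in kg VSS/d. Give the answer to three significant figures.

Since k_d ≈ 0, Y_obs = Y = 0.378 g VSS/g bCOD.
Mass of bCOD removed per day: Q(S₀ − S) = 25000 × 351.0 g/m³ = 8775 kg/d.
P_X = Y_obs · Q(S₀ − S) = 0.3780 × 8775 = 3317 kg VSS/d.

P_X ≈ 3320 kg VSS/d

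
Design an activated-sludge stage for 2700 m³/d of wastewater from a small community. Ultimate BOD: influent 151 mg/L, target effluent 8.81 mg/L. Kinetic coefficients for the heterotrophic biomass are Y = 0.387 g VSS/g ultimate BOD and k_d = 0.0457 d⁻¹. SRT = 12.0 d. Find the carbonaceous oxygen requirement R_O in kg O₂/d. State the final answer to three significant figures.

The observed yield is Y_obs = Y/(1 + k_d·θ_c) = 0.387 / (1 + 0.0457 × 12.0) = 0.387 / 1.548 = 0.2499 g VSS per g ultimate BOD removed.
Mass of ultimate BOD removed per day: Q(S₀ − S) = 2700 × 142.2 g/m³ = 383.9 kg/d.
Net sludge production P_X = 0.2499 × 383.9 = 95.95 kg VSS/d.
R_O = Q·ΔS − 1.42 P_X = 383.9 − 136.3 = 247.7 kg O₂/d.

R_O ≈ 248 kg O₂/d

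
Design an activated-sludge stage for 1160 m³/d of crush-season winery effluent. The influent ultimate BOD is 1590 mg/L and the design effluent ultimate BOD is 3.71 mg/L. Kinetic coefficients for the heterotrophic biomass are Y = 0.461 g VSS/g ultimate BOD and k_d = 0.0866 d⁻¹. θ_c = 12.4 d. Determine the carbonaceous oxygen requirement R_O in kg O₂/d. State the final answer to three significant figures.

R_O ≈ 1260 kg O₂/d

The observed yield is Y_obs = Y/(1 + k_d·θ_c) = 0.461 / (1 + 0.0866 × 12.4) = 0.461 / 2.074 = 0.2223 g VSS per g ultimate BOD removed.
Mass of ultimate BOD removed per day: Q(S₀ − S) = 1160 × 1586 g/m³ = 1840 kg/d.
Biomass synthesised: P_X = Y_obs × 1840 = 409.0 kg VSS/d.
R_O = Q·ΔS − 1.42 P_X = 1840 − 580.8 = 1259 kg O₂/d.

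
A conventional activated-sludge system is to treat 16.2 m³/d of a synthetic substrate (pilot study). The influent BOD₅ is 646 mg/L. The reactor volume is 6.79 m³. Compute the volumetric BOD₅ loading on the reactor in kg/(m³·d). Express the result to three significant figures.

L_v ≈ 1.54 kg BOD₅/(m³·d)

Applied BOD₅ load per unit volume = Q·S₀/V = (16.2 × 646/1000)/6.790 = 1.541 kg BOD₅·m⁻³·d⁻¹.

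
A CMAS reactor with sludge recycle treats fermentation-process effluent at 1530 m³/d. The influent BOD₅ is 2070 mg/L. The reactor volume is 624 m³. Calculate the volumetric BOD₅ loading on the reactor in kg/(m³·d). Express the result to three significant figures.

L_v ≈ 5.08 kg BOD₅/(m³·d)

L_v = Q S₀ / V = 1530 × 2070 × 10⁻³ / 624.0 = 5.075 kg/(m³·d).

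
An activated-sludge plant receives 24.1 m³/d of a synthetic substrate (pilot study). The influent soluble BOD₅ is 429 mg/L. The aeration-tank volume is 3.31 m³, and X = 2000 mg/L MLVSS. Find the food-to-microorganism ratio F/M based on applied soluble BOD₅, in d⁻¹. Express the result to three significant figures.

F/M = Q·S₀ / (V·X) = 24.1 × 429 / (3.310 × 2000) = 1.562 g soluble BOD₅·(g VSS·d)⁻¹.

F/M ≈ 1.56 d⁻¹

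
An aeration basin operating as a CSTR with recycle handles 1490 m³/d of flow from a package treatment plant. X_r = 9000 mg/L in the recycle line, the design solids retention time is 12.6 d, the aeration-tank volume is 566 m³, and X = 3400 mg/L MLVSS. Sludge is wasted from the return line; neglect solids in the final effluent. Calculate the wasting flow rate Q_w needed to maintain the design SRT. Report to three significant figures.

θ_c = V·X/(Q_w·X_r) when wasting from the recycle, so Q_w = V·X/(θ_c·X_r) = 566.0 × 3400 / (12.6 × 9000) = 16.97 m³/d.

Q_w ≈ 17.0 m³/d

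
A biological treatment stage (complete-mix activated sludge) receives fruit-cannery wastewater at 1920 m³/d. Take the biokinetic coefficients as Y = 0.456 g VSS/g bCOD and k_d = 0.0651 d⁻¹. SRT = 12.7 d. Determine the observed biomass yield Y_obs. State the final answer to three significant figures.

The observed yield is Y_obs = Y/(1 + k_d·θ_c) = 0.456 / (1 + 0.0651 × 12.7) = 0.456 / 1.827 = 0.2496 g VSS per g bCOD removed.

Y_obs ≈ 0.250 g VSS/g bCOD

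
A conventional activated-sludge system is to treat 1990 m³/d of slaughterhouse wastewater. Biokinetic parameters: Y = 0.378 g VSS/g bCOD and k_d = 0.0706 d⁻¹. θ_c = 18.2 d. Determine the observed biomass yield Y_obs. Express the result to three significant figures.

The observed yield is Y_obs = Y/(1 + k_d·θ_c) = 0.378 / (1 + 0.0706 × 18.2) = 0.378 / 2.285 = 0.1654 g VSS per g bCOD removed.

Y_obs ≈ 0.165 g VSS/g bCOD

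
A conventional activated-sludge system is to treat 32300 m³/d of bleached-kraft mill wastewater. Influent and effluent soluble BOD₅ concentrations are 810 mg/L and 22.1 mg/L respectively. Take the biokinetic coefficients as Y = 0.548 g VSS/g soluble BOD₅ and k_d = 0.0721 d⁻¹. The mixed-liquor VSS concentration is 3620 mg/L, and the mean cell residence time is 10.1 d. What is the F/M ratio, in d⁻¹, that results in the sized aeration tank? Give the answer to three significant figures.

F/M ≈ 0.321 d⁻¹

Steady-state biomass mass balance: V·X·(1 + k_d·θ_c) = Y·Q·(S₀ − S)·θ_c, so V = 0.548 × 32300 × (810 − 22.1) × 10.1 / [3620 × (1 + 0.0721 × 10.1)] = 1.41×10^8 / 6256 = 22515 m³.
F/M = Q·S₀ / (V·X) = 32300 × 810 / (22515 × 3620) = 0.3210 g soluble BOD₅·(g VSS·d)⁻¹.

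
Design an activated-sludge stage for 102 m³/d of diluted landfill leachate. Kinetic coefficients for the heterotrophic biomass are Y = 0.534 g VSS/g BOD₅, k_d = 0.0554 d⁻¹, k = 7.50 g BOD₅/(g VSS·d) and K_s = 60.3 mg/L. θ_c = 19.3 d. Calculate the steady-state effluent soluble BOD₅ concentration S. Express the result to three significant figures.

S ≈ 1.66 mg/L

From the Monod/SRT balance for a CMAS, S = K_s·(1+k_d θ_c)/[θ_c·(Y k − k_d) − 1] = 60.3 × (1 + 0.0554 × 19.3) / [19.3 × (0.534 × 7.50 − 0.0554) − 1] = 124.8 / 75.23 = 1.659 mg/L.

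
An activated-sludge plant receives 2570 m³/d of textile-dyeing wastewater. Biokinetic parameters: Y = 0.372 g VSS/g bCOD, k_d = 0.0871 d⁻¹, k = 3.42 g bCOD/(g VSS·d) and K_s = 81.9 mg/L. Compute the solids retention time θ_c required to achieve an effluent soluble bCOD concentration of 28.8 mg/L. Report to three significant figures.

From 1/θ_c = Y·k·S/(K_s + S) − k_d: Y·k·S/(K_s+S) = 0.372 × 3.42 × 28.8 / (81.9 + 28.8) = 0.3310 d⁻¹.
1/θ_c = 0.3310 − 0.0871 = 0.2439 d⁻¹, so θ_c = 4.100 d.

θ_c ≈ 4.10 d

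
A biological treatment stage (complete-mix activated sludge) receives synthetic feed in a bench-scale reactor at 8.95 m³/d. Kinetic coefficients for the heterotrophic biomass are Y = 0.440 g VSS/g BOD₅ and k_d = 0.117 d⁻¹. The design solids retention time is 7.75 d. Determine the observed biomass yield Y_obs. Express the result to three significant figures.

Y_obs ≈ 0.231 g VSS/g BOD₅

Correct the yield for decay: Y_obs = Y/(1 + k_d θ_c) = 0.440 / (1 + 0.117 × 7.75) = 0.440 / 1.907 = 0.2308.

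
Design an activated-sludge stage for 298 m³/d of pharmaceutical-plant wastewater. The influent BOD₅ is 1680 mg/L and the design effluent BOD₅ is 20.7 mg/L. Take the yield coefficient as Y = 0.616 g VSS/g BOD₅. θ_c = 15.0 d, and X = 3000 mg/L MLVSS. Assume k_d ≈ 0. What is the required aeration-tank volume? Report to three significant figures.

V ≈ 1520 m³

V·X = Y·Q·ΔS·θ_c gives V = 0.616 × 298 × (1680 − 20.7) × 15.0 / 3000 = 1523 m³.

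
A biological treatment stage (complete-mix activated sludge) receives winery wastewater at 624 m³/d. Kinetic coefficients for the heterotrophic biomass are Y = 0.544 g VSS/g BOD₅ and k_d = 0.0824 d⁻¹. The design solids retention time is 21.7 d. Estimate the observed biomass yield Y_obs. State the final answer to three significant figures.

Observed yield with endogenous decay: Y_obs = Y / (1 + k_d·θ_c) = 0.544 / (1 + 0.0824 × 21.7) = 0.544 / 2.788 = 0.1951 g VSS/g BOD₅.

Y_obs ≈ 0.195 g VSS/g BOD₅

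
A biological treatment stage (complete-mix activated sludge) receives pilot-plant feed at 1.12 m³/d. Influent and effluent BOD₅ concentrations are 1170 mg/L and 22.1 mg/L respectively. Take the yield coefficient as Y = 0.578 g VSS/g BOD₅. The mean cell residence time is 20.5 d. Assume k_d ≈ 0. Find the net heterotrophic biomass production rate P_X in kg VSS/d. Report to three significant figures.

P_X ≈ 0.743 kg VSS/d

Since k_d ≈ 0, Y_obs = Y = 0.578 g VSS/g BOD₅.
Substrate removed = Q·(S₀ − S) = 1.12 m³/d × (1170 − 22.1) g/m³ = 1.29×10^3 g/d = 1.286 kg/d.
Biomass produced: P_X = Y_obs·Q·ΔS = 0.5780 × 1.286 ≈ 0.7431 kg VSS/d.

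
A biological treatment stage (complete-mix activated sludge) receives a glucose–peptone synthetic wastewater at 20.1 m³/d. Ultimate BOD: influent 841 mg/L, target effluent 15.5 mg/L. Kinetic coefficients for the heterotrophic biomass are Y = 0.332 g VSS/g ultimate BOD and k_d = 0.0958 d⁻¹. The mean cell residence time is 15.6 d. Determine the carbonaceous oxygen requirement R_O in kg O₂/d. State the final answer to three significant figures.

R_O ≈ 13.5 kg O₂/d

Observed yield with endogenous decay: Y_obs = Y / (1 + k_d·θ_c) = 0.332 / (1 + 0.0958 × 15.6) = 0.332 / 2.494 = 0.1331 g VSS/g ultimate BOD.
Substrate removed = Q·(S₀ − S) = 20.1 m³/d × (841 − 15.5) g/m³ = 1.66×10^4 g/d = 16.59 kg/d.
P_X = Y_obs·Q·(S₀ − S) = 0.1331 × 16.59 = 2.208 kg VSS/d.
Carbonaceous O₂ demand = substrate oxidised − cell-mass equivalent = 16.59 − 1.42 × 2.208 = 13.46 kg O₂/d.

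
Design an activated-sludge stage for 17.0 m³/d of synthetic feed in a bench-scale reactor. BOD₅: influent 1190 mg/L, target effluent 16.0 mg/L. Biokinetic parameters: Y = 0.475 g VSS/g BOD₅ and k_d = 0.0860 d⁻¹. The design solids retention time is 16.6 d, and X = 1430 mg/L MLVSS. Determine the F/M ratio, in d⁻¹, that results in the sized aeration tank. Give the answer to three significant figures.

F/M ≈ 0.312 d⁻¹

From the SRT design equation V = Y Q (S₀−S) θ_c / [X (1 + k_d θ_c)] = 0.475 × 17.0 × (1190 − 16.0) × 16.6 / [1430 × (1 + 0.0860 × 16.6)] = 1.57×10^5 / 3471 = 45.33 m³.
F/M = Q·S₀ / (V·X) = 17.0 × 1190 / (45.33 × 1430) = 0.3121 g BOD₅·(g VSS·d)⁻¹.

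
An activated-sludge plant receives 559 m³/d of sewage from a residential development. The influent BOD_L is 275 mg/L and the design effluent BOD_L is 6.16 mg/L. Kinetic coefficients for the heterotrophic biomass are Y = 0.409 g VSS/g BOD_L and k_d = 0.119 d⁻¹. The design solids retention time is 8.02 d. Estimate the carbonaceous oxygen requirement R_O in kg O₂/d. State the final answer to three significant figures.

R_O ≈ 106 kg O₂/d

Y_obs = Y / (1 + k_d θ_c) = 0.409 / (1 + 0.119 × 8.02) = 0.409 / 1.954 = 0.2093.
Mass of BOD_L removed per day: Q(S₀ − S) = 559 × 268.8 g/m³ = 150.3 kg/d.
P_X = Y_obs·Q·(S₀ − S) = 0.2093 × 150.3 = 31.45 kg VSS/d.
Carbonaceous O₂ demand = substrate oxidised − cell-mass equivalent = 150.3 − 1.42 × 31.45 = 105.6 kg O₂/d.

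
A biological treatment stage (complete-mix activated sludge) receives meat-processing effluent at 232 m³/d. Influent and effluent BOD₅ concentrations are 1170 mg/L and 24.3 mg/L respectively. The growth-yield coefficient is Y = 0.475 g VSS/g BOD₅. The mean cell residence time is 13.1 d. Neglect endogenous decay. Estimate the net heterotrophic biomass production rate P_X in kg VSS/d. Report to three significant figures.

P_X ≈ 126 kg VSS/d

Since k_d ≈ 0, Y_obs = Y = 0.475 g VSS/g BOD₅.
Mass of BOD₅ removed per day: Q(S₀ − S) = 232 × 1146 g/m³ = 265.8 kg/d.
Net biomass production P_X = Y_obs × Q·(S₀ − S) = 0.4750 × 265.8 = 126.3 kg VSS/d.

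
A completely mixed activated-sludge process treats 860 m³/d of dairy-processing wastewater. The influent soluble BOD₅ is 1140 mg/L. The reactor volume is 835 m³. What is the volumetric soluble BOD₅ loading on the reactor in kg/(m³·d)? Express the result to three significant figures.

L_v ≈ 1.17 kg soluble BOD₅/(m³·d)

Volumetric loading L_v = Q·S₀ / V = 860 × 1140 g/m³ / 835.0 m³ = 1174 g/(m³·d) = 1.174 kg soluble BOD₅/(m³·d).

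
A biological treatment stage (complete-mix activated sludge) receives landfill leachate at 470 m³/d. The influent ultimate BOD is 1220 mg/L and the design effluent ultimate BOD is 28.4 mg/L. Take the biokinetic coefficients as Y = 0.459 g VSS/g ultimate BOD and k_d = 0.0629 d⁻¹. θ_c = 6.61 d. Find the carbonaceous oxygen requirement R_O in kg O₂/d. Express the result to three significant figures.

Observed yield with endogenous decay: Y_obs = Y / (1 + k_d·θ_c) = 0.459 / (1 + 0.0629 × 6.61) = 0.459 / 1.416 = 0.3242 g VSS/g ultimate BOD.
Q·(S₀ − S) = 470 × (1220 − 28.4) × 10⁻³ = 560.1 kg/d removed.
Net sludge production P_X = 0.3242 × 560.1 = 181.6 kg VSS/d.
R_O = Q·ΔS − 1.42 P_X = 560.1 − 257.8 = 302.2 kg O₂/d.

R_O ≈ 302 kg O₂/d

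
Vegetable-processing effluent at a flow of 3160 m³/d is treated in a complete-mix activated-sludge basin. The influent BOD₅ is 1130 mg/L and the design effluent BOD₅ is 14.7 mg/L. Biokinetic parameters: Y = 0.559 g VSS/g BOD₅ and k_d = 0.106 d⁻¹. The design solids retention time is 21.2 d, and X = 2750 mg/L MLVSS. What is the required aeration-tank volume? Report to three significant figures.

V ≈ 4680 m³

Rearranging the biomass balance for a CMAS with decay, V = Y·Q·ΔS·θ_c / [X·(1+k_d θ_c)] = 0.559 × 3160 × (1130 − 14.7) × 21.2 / [2750 × (1 + 0.106 × 21.2)] = 4.18×10^7 / 8930 = 4677 m³.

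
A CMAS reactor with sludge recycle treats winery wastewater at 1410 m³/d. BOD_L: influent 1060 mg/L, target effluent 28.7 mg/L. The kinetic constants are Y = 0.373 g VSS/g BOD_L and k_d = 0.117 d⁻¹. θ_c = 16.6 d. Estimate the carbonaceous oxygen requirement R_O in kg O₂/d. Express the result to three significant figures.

R_O ≈ 1190 kg O₂/d

The observed yield is Y_obs = Y/(1 + k_d·θ_c) = 0.373 / (1 + 0.117 × 16.6) = 0.373 / 2.942 = 0.1268 g VSS per g BOD_L removed.
Q·(S₀ − S) = 1410 × (1060 − 28.7) × 10⁻³ = 1454 kg/d removed.
Net sludge production P_X = 0.1268 × 1454 = 184.3 kg VSS/d.
R_O = Q·ΔS − 1.42 P_X = 1454 − 261.8 = 1192 kg O₂/d.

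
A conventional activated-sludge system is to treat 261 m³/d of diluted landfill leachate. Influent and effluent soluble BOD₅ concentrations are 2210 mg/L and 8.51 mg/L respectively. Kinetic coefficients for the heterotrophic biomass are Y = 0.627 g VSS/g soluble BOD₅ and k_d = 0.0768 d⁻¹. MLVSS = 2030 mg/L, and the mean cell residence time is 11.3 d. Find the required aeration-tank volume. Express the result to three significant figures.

V ≈ 1070 m³

From the SRT design equation V = Y Q (S₀−S) θ_c / [X (1 + k_d θ_c)] = 0.627 × 261 × (2210 − 8.51) × 11.3 / [2030 × (1 + 0.0768 × 11.3)] = 4.07×10^6 / 3792 = 1074 m³.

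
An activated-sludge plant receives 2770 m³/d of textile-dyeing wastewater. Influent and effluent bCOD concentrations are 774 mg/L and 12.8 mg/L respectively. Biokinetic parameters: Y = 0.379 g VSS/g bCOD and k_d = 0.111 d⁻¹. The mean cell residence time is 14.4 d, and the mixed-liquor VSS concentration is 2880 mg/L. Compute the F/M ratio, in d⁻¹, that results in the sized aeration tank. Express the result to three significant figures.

F/M ≈ 0.484 d⁻¹

From the SRT design equation V = Y Q (S₀−S) θ_c / [X (1 + k_d θ_c)] = 0.379 × 2770 × (774 − 12.8) × 14.4 / [2880 × (1 + 0.111 × 14.4)] = 1.15×10^7 / 7483 = 1538 m³.
F/M = applied load / biomass = Q·S₀/(V·X) = 2770 × 774 / (1538 × 2880) = 0.4841 d⁻¹.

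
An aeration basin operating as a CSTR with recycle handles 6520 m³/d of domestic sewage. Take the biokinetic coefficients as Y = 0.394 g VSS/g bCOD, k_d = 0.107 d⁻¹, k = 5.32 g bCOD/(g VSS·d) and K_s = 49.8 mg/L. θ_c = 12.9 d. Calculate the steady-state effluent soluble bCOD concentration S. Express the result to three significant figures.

For a completely mixed reactor with recycle the Lawrence–McCarty relation gives S = K_s·(1 + k_d·θ_c) / [θ_c·(Y·k − k_d) − 1] = 49.8 × (1 + 0.107 × 12.9) / [12.9 × (0.394 × 5.32 − 0.107) − 1] = 118.5 / 24.66 = 4.807 mg/L.

S ≈ 4.81 mg/L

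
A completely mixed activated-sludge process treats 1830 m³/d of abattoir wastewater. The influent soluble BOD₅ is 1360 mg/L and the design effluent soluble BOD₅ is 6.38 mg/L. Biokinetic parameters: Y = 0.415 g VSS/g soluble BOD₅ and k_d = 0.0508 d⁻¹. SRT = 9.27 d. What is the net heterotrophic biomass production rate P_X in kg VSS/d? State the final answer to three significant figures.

P_X ≈ 699 kg VSS/d

Correct the yield for decay: Y_obs = Y/(1 + k_d θ_c) = 0.415 / (1 + 0.0508 × 9.27) = 0.415 / 1.471 = 0.2821.
ΔS = 1360 − 6.38 = 1354 mg/L, so the substrate removal rate is 1830 × 1354/1000 = 2477 kg soluble BOD₅/d.
Biomass produced: P_X = Y_obs·Q·ΔS = 0.2821 × 2477 ≈ 698.9 kg VSS/d.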